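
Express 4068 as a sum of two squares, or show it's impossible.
42² + 48² (a=42, b=48)

Factorization: 4068 = 2^2 × 3^2 × 113
By Fermat: n is sum of two squares iff every prime p ≡ 3 (mod 4) appears to even power.
All primes ≡ 3 (mod 4) appear to even power.
Search a = 0, 1, 2, … for 4068 - a² a perfect square: first hit at a = 42: 4068 - 1764 = 2304 = 48².
4068 = 42² + 48² = 1764 + 2304 ✓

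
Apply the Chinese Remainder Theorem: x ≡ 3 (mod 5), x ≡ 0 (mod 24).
48

Using Chinese Remainder Theorem:
M = 5 × 24 = 120
M1 = 24, M2 = 5
y1 = 24^(-1) mod 5 = 4
y2 = 5^(-1) mod 24 = 5
x = (3×24×4 + 0×5×5) mod 120 = 48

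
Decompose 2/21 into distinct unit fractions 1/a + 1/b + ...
1/11 + 1/231

Greedy algorithm:
2/21: ceiling(21/2) = 11, use 1/11
1/231: ceiling(231/1) = 231, use 1/231
Result: 2/21 = 1/11 + 1/231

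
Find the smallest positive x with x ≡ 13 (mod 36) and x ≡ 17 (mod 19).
625

Using Chinese Remainder Theorem:
M = 36 × 19 = 684
M1 = 19, M2 = 36
y1 = 19^(-1) mod 36 = 19
y2 = 36^(-1) mod 19 = 9
x = (13×19×19 + 17×36×9) mod 684 = 625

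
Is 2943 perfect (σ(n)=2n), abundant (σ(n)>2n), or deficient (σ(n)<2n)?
deficient

Proper divisors of 2943: sum = 1 + 3 + 9 + 27 + 109 + 327 + 981 = 1457
Since 1457 < 2943, 2943 is deficient.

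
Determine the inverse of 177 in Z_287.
60

gcd(177, 287) = 1, so the inverse exists.
Extended Euclidean algorithm on (287, 177):
287 = 1 × 177 + 110  ⟹  110 = (1)·287 + (-1)·177
177 = 1 × 110 + 67  ⟹  67 = (-1)·287 + (2)·177
110 = 1 × 67 + 43  ⟹  43 = (2)·287 + (-3)·177
67 = 1 × 43 + 24  ⟹  24 = (-3)·287 + (5)·177
43 = 1 × 24 + 19  ⟹  19 = (5)·287 + (-8)·177
24 = 1 × 19 + 5  ⟹  5 = (-8)·287 + (13)·177
19 = 3 × 5 + 4  ⟹  4 = (29)·287 + (-47)·177
5 = 1 × 4 + 1  ⟹  1 = (-37)·287 + (60)·177
So (60)·177 ≡ 1 (mod 287), i.e. 177^(-1) ≡ 60 (mod 287).
Check: 177 × 60 = 10620 ≡ 1 (mod 287)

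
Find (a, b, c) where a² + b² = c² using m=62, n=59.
(363, 7316, 7325)

Euclid's formula: a = m² - n², b = 2mn, c = m² + n²
m = 62, n = 59
a = 62² - 59² = 3844 - 3481 = 363
b = 2 × 62 × 59 = 7316
c = 62² + 59² = 3844 + 3481 = 7325
Verification: 363² + 7316² = 131769 + 53523856 = 53655625 = 7325² ✓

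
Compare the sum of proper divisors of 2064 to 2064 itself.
abundant

Proper divisors of 2064: sum = 1 + 2 + 3 + 4 + 6 + 8 + 12 + 16 + ... + 344 + 516 + 688 + 1032 (19 divisors) = 3392
Since 3392 > 2064, 2064 is abundant.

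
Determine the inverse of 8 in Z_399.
50

gcd(8, 399) = 1, so the inverse exists.
Extended Euclidean algorithm on (399, 8):
399 = 49 × 8 + 7  ⟹  7 = (1)·399 + (-49)·8
8 = 1 × 7 + 1  ⟹  1 = (-1)·399 + (50)·8
So (50)·8 ≡ 1 (mod 399), i.e. 8^(-1) ≡ 50 (mod 399).
Check: 8 × 50 = 400 ≡ 1 (mod 399)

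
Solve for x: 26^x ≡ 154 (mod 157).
128

Baby-step giant-step with step n = ⌈√157⌉ = 13.
Baby steps 26^j mod 157 (j:value) for j=0..12: 0:1, 1:26, 2:48, 3:149, 4:106, 5:87, 6:64, 7:94, 8:89, 9:116, 10:33, 11:73, 12:14.
Giant-step multiplier: 26^(-13) ≡ 26^(156-13) = 26^143 ≡ 22 (mod 157).
Giant steps γ_i = 154·22^i mod 157: γ_0=154, γ_1=91, γ_2=118, γ_3=84, γ_4=121, γ_5=150, γ_6=3, γ_7=66, γ_8=39, γ_9=73 (in table at j=11).
x = i·n + j = 9·13 + 11 = 128.
Check: 26^128 ≡ 154 (mod 157).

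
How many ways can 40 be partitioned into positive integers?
37338

p(n) counts ways to write n as a sum of positive integers (order ignored).
Euler's pentagonal recurrence: p(k) = p(k-1) + p(k-2) - p(k-5) - p(k-7) + p(k-12) + p(k-15) - ... (offsets j(3j∓1)/2, signs ++--, p(0)=1, p(<0)=0).
DP table for k = 0..39: p(0)=1, p(1)=1, p(2)=2, p(3)=3, p(4)=5, p(5)=7, p(6)=11, p(7)=15, p(8)=22, p(9)=30, p(10)=42, p(11)=56, p(12)=77, p(13)=101, p(14)=135, p(15)=176, p(16)=231, p(17)=297, p(18)=385, p(19)=490, p(20)=627, p(21)=792, p(22)=1002, p(23)=1255, p(24)=1575, p(25)=1958, p(26)=2436, p(27)=3010, p(28)=3718, p(29)=4565, p(30)=5604, p(31)=6842, p(32)=8349, p(33)=10143, p(34)=12310, p(35)=14883, p(36)=17977, p(37)=21637, p(38)=26015, p(39)=31185.
Final step: p(40) = p(39) + p(38) - p(35) - p(33) + p(28) + p(25) - p(18) - p(14) + p(5) + p(0)
= 31185 + 26015 - 14883 - 10143 + 3718 + 1958 - 385 - 135 + 7 + 1
= 37338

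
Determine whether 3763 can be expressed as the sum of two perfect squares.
Not possible

Factorization: 3763 = 53 × 71
By Fermat: n is sum of two squares iff every prime p ≡ 3 (mod 4) appears to even power.
Prime(s) ≡ 3 (mod 4) with odd exponent: [(71, 1)]
Therefore 3763 cannot be expressed as a² + b².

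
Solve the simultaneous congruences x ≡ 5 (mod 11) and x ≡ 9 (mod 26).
269

Using Chinese Remainder Theorem:
M = 11 × 26 = 286
M1 = 26, M2 = 11
y1 = 26^(-1) mod 11 = 3
y2 = 11^(-1) mod 26 = 19
x = (5×26×3 + 9×11×19) mod 286 = 269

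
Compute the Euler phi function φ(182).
72

182 = 2 × 7 × 13
φ(n) = n × ∏(1 - 1/p) for each prime p dividing n
φ(182) = 182 × (1 - 1/2) × (1 - 1/7) × (1 - 1/13) = 72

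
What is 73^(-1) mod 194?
101

gcd(73, 194) = 1, so the inverse exists.
Extended Euclidean algorithm on (194, 73):
194 = 2 × 73 + 48  ⟹  48 = (1)·194 + (-2)·73
73 = 1 × 48 + 25  ⟹  25 = (-1)·194 + (3)·73
48 = 1 × 25 + 23  ⟹  23 = (2)·194 + (-5)·73
25 = 1 × 23 + 2  ⟹  2 = (-3)·194 + (8)·73
23 = 11 × 2 + 1  ⟹  1 = (35)·194 + (-93)·73
So (-93)·73 ≡ 1 (mod 194), i.e. 73^(-1) ≡ -93 ≡ 101 (mod 194).
Check: 73 × 101 = 7373 ≡ 1 (mod 194)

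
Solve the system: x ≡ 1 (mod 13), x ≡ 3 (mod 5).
53

Using Chinese Remainder Theorem:
M = 13 × 5 = 65
M1 = 5, M2 = 13
y1 = 5^(-1) mod 13 = 8
y2 = 13^(-1) mod 5 = 2
x = (1×5×8 + 3×13×2) mod 65 = 53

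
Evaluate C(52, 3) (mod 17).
0

Using Lucas' theorem:
Write n=52 and k=3 in base 17:
n in base 17: [3, 1]
k in base 17: [0, 3]
C(52,3) mod 17 = ∏ C(n_i, k_i) mod 17
Digit binomials (mod 17): C(3,0) = 1; C(1,3) = 0 (k_i > n_i)
Product: 1 × 0 = 0 ≡ 0 (mod 17)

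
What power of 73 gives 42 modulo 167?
42

Baby-step giant-step with step n = ⌈√167⌉ = 13.
Baby steps 73^j mod 167 (j:value) for j=0..12: 0:1, 1:73, 2:152, 3:74, 4:58, 5:59, 6:132, 7:117, 8:24, 9:82, 10:141, 11:106, 12:56.
Giant-step multiplier: 73^(-13) ≡ 73^(166-13) = 73^153 ≡ 119 (mod 167).
Giant steps γ_i = 42·119^i mod 167: γ_0=42, γ_1=155, γ_2=75, γ_3=74 (in table at j=3).
x = i·n + j = 3·13 + 3 = 42.
Check: 73^42 ≡ 42 (mod 167).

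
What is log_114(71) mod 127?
94

Baby-step giant-step with step n = ⌈√127⌉ = 12.
Baby steps 114^j mod 127 (j:value) for j=0..11: 0:1, 1:114, 2:42, 3:89, 4:113, 5:55, 6:47, 7:24, 8:69, 9:119, 10:104, 11:45.
Giant-step multiplier: 114^(-12) ≡ 114^(126-12) = 114^114 ≡ 94 (mod 127).
Giant steps γ_i = 71·94^i mod 127: γ_0=71, γ_1=70, γ_2=103, γ_3=30, γ_4=26, γ_5=31, γ_6=120, γ_7=104 (in table at j=10).
x = i·n + j = 7·12 + 10 = 94.
Check: 114^94 ≡ 71 (mod 127).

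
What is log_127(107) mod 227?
59

Baby-step giant-step with step n = ⌈√227⌉ = 16.
Baby steps 127^j mod 227 (j:value) for j=0..15: 0:1, 1:127, 2:12, 3:162, 4:144, 5:128, 6:139, 7:174, 8:79, 9:45, 10:40, 11:86, 12:26, 13:124, 14:85, 15:126.
Giant-step multiplier: 127^(-16) ≡ 127^(226-16) = 127^210 ≡ 75 (mod 227).
Giant steps γ_i = 107·75^i mod 227: γ_0=107, γ_1=80, γ_2=98, γ_3=86 (in table at j=11).
x = i·n + j = 3·16 + 11 = 59.
Check: 127^59 ≡ 107 (mod 227).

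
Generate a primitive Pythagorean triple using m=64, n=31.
(3135, 3968, 5057)

Euclid's formula: a = m² - n², b = 2mn, c = m² + n²
m = 64, n = 31
a = 64² - 31² = 4096 - 961 = 3135
b = 2 × 64 × 31 = 3968
c = 64² + 31² = 4096 + 961 = 5057
Verification: 3135² + 3968² = 9828225 + 15745024 = 25573249 = 5057² ✓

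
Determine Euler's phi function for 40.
16

40 = 2^3 × 5
φ(n) = n × ∏(1 - 1/p) for each prime p dividing n
φ(40) = 40 × (1 - 1/2) × (1 - 1/5) = 16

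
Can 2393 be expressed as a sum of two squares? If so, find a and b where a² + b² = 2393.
32² + 37² (a=32, b=37)

Factorization: 2393 = 2393
By Fermat: n is sum of two squares iff every prime p ≡ 3 (mod 4) appears to even power.
All primes ≡ 3 (mod 4) appear to even power.
Search a = 0, 1, 2, … for 2393 - a² a perfect square: first hit at a = 32: 2393 - 1024 = 1369 = 37².
2393 = 32² + 37² = 1024 + 1369 ✓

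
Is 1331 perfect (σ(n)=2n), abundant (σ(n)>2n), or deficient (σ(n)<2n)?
deficient

Proper divisors of 1331: sum = 1 + 11 + 121 = 133
Since 133 < 1331, 1331 is deficient.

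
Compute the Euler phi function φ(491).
490

491 = 491
φ(n) = n × ∏(1 - 1/p) for each prime p dividing n
φ(491) = 491 × (1 - 1/491) = 490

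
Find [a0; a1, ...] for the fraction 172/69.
[2; 2, 34]

Euclidean algorithm steps:
172 = 2 × 69 + 34
69 = 2 × 34 + 1
34 = 34 × 1 + 0
Continued fraction: [2; 2, 34]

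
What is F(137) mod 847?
398

Matrix identity: Q^n = [[F_(n+1), F_n], [F_n, F_(n-1)]] with Q = [[1,1],[1,0]].
n = 137 = 10001001₂. Square-and-multiply, entries mod 847:
Q^1 = [[1,1],[1,0]]
Q^2 = (Q^1)² = [[2,1],[1,1]]
Q^4 = (Q^2)² = [[5,3],[3,2]]
Q^8 = (Q^4)² = [[34,21],[21,13]]
Q^17 = (Q^8)²·Q = [[43,750],[750,140]]
Q^34 = (Q^17)² = [[247,36],[36,211]]
Q^68 = (Q^34)² = [[474,395],[395,79]]
Q^137 = (Q^68)²·Q = [[307,398],[398,756]]
F_137 mod 847 = Q^137[0][1] = 398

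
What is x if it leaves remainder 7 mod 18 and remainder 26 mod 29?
403

Using Chinese Remainder Theorem:
M = 18 × 29 = 522
M1 = 29, M2 = 18
y1 = 29^(-1) mod 18 = 5
y2 = 18^(-1) mod 29 = 21
x = (7×29×5 + 26×18×21) mod 522 = 403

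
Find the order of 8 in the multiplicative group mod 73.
3

73 is prime, so ord(8) divides φ(73) = 72.
Divisors of 72: 1, 2, 3, 4, 6, 8, 9, 12, 18, 24, 36, 72.
Repeated squaring: 8^1 ≡ 8, 8^2 ≡ 64, 8^4 ≡ 8, 8^8 ≡ 64, 8^16 ≡ 8, 8^32 ≡ 64, 8^64 ≡ 8 (mod 73).
Test 8^d mod 73 for each divisor d in increasing order:
8^1 ≡ 8
8^2 ≡ 64
8^3 = 8^2·8^1 ≡ 1  ← first divisor giving 1
The order is 3.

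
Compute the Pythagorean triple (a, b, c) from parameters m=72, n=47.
(2975, 6768, 7393)

Euclid's formula: a = m² - n², b = 2mn, c = m² + n²
m = 72, n = 47
a = 72² - 47² = 5184 - 2209 = 2975
b = 2 × 72 × 47 = 6768
c = 72² + 47² = 5184 + 2209 = 7393
Verification: 2975² + 6768² = 8850625 + 45805824 = 54656449 = 7393² ✓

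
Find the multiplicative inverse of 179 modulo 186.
53

gcd(179, 186) = 1, so the inverse exists.
Extended Euclidean algorithm on (186, 179):
186 = 1 × 179 + 7  ⟹  7 = (1)·186 + (-1)·179
179 = 25 × 7 + 4  ⟹  4 = (-25)·186 + (26)·179
7 = 1 × 4 + 3  ⟹  3 = (26)·186 + (-27)·179
4 = 1 × 3 + 1  ⟹  1 = (-51)·186 + (53)·179
So (53)·179 ≡ 1 (mod 186), i.e. 179^(-1) ≡ 53 (mod 186).
Check: 179 × 53 = 9487 ≡ 1 (mod 186)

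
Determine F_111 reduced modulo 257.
224

Matrix identity: Q^n = [[F_(n+1), F_n], [F_n, F_(n-1)]] with Q = [[1,1],[1,0]].
n = 111 = 1101111₂. Square-and-multiply, entries mod 257:
Q^1 = [[1,1],[1,0]]
Q^3 = (Q^1)²·Q = [[3,2],[2,1]]
Q^6 = (Q^3)² = [[13,8],[8,5]]
Q^13 = (Q^6)²·Q = [[120,233],[233,144]]
Q^27 = (Q^13)²·Q = [[159,70],[70,89]]
Q^55 = (Q^27)²·Q = [[253,112],[112,141]]
Q^111 = (Q^55)²·Q = [[148,224],[224,181]]
F_111 mod 257 = Q^111[0][1] = 224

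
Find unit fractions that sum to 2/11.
1/6 + 1/66

Greedy algorithm:
2/11: ceiling(11/2) = 6, use 1/6
1/66: ceiling(66/1) = 66, use 1/66
Result: 2/11 = 1/6 + 1/66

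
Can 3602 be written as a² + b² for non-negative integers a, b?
11² + 59² (a=11, b=59)

Factorization: 3602 = 2 × 1801
By Fermat: n is sum of two squares iff every prime p ≡ 3 (mod 4) appears to even power.
All primes ≡ 3 (mod 4) appear to even power.
Search a = 0, 1, 2, … for 3602 - a² a perfect square: first hit at a = 11: 3602 - 121 = 3481 = 59².
3602 = 11² + 59² = 121 + 3481 ✓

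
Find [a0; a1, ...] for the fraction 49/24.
[2; 24]

Euclidean algorithm steps:
49 = 2 × 24 + 1
24 = 24 × 1 + 0
Continued fraction: [2; 24]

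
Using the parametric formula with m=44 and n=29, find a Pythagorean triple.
(1095, 2552, 2777)

Euclid's formula: a = m² - n², b = 2mn, c = m² + n²
m = 44, n = 29
a = 44² - 29² = 1936 - 841 = 1095
b = 2 × 44 × 29 = 2552
c = 44² + 29² = 1936 + 841 = 2777
Verification: 1095² + 2552² = 1199025 + 6512704 = 7711729 = 2777² ✓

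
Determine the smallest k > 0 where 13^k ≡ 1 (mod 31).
30

31 is prime, so ord(13) divides φ(31) = 30.
Divisors of 30: 1, 2, 3, 5, 6, 10, 15, 30.
Repeated squaring: 13^1 ≡ 13, 13^2 ≡ 14, 13^4 ≡ 10, 13^8 ≡ 7, 13^16 ≡ 18 (mod 31).
Test 13^d mod 31 for each divisor d in increasing order:
13^1 ≡ 13
13^2 ≡ 14
13^3 = 13^2·13^1 ≡ 27
13^5 = 13^4·13^1 ≡ 6
13^6 = 13^4·13^2 ≡ 16
13^10 = 13^8·13^2 ≡ 5
13^15 = 13^8·13^4·13^2·13^1 ≡ 30
13^30 = 13^16·13^8·13^4·13^2 ≡ 1  ← first divisor giving 1
The order is 30.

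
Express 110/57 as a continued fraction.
[1; 1, 13, 4]

Euclidean algorithm steps:
110 = 1 × 57 + 53
57 = 1 × 53 + 4
53 = 13 × 4 + 1
4 = 4 × 1 + 0
Continued fraction: [1; 1, 13, 4]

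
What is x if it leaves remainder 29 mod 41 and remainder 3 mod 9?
111

Using Chinese Remainder Theorem:
M = 41 × 9 = 369
M1 = 9, M2 = 41
y1 = 9^(-1) mod 41 = 32
y2 = 41^(-1) mod 9 = 2
x = (29×9×32 + 3×41×2) mod 369 = 111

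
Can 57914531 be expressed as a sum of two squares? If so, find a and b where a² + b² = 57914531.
Not possible

Factorization: 57914531 = 53 × 103^3
By Fermat: n is sum of two squares iff every prime p ≡ 3 (mod 4) appears to even power.
Prime(s) ≡ 3 (mod 4) with odd exponent: [(103, 3)]
Therefore 57914531 cannot be expressed as a² + b².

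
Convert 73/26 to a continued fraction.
[2; 1, 4, 5]

Euclidean algorithm steps:
73 = 2 × 26 + 21
26 = 1 × 21 + 5
21 = 4 × 5 + 1
5 = 5 × 1 + 0
Continued fraction: [2; 1, 4, 5]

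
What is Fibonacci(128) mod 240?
21

Matrix identity: Q^n = [[F_(n+1), F_n], [F_n, F_(n-1)]] with Q = [[1,1],[1,0]].
n = 128 = 10000000₂. Square-and-multiply, entries mod 240:
Q^1 = [[1,1],[1,0]]
Q^2 = (Q^1)² = [[2,1],[1,1]]
Q^4 = (Q^2)² = [[5,3],[3,2]]
Q^8 = (Q^4)² = [[34,21],[21,13]]
Q^16 = (Q^8)² = [[157,27],[27,130]]
Q^32 = (Q^16)² = [[178,69],[69,109]]
Q^64 = (Q^32)² = [[205,123],[123,82]]
Q^128 = (Q^64)² = [[34,21],[21,13]]
F_128 mod 240 = Q^128[0][1] = 21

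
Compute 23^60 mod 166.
95

Repeated squaring. Binary of 60 = 111100.
23^1 ≡ 23 (mod 166); 23^2 ≡ 31 (mod 166); 23^4 ≡ 131 (mod 166); 23^8 ≡ 63 (mod 166); 23^16 ≡ 151 (mod 166); 23^32 ≡ 59 (mod 166)
23^60 = 23^4 × 23^8 × 23^16 × 23^32 ≡ 95 (mod 166)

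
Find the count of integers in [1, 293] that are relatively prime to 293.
292

293 = 293
φ(n) = n × ∏(1 - 1/p) for each prime p dividing n
φ(293) = 293 × (1 - 1/293) = 292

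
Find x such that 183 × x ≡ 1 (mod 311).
17

gcd(183, 311) = 1, so the inverse exists.
Extended Euclidean algorithm on (311, 183):
311 = 1 × 183 + 128  ⟹  128 = (1)·311 + (-1)·183
183 = 1 × 128 + 55  ⟹  55 = (-1)·311 + (2)·183
128 = 2 × 55 + 18  ⟹  18 = (3)·311 + (-5)·183
55 = 3 × 18 + 1  ⟹  1 = (-10)·311 + (17)·183
So (17)·183 ≡ 1 (mod 311), i.e. 183^(-1) ≡ 17 (mod 311).
Check: 183 × 17 = 3111 ≡ 1 (mod 311)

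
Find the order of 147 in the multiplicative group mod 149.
148

149 is prime, so ord(147) divides φ(149) = 148.
Divisors of 148: 1, 2, 4, 37, 74, 148.
Repeated squaring: 147^1 ≡ 147, 147^2 ≡ 4, 147^4 ≡ 16, 147^8 ≡ 107, 147^16 ≡ 125, 147^32 ≡ 129, 147^64 ≡ 102, 147^128 ≡ 123 (mod 149).
Test 147^d mod 149 for each divisor d in increasing order:
147^1 ≡ 147
147^2 ≡ 4
147^4 ≡ 16
147^37 = 147^32·147^4·147^1 ≡ 44
147^74 = 147^64·147^8·147^2 ≡ 148
147^148 = 147^128·147^16·147^4 ≡ 1  ← first divisor giving 1
The order is 148.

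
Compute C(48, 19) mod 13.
5

Using Lucas' theorem:
Write n=48 and k=19 in base 13:
n in base 13: [3, 9]
k in base 13: [1, 6]
C(48,19) mod 13 = ∏ C(n_i, k_i) mod 13
Digit binomials (mod 13): C(3,1) = 3; C(9,6) = 84 ≡ 6
Product: 3 × 6 = 18 ≡ 5 (mod 13)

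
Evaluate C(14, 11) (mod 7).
0

Using Lucas' theorem:
Write n=14 and k=11 in base 7:
n in base 7: [2, 0]
k in base 7: [1, 4]
C(14,11) mod 7 = ∏ C(n_i, k_i) mod 7
Digit binomials (mod 7): C(2,1) = 2; C(0,4) = 0 (k_i > n_i)
Product: 2 × 0 = 0 ≡ 0 (mod 7)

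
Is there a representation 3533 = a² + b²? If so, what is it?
13² + 58² (a=13, b=58)

Factorization: 3533 = 3533
By Fermat: n is sum of two squares iff every prime p ≡ 3 (mod 4) appears to even power.
All primes ≡ 3 (mod 4) appear to even power.
Search a = 0, 1, 2, … for 3533 - a² a perfect square: first hit at a = 13: 3533 - 169 = 3364 = 58².
3533 = 13² + 58² = 169 + 3364 ✓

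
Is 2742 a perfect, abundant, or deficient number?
abundant

Proper divisors of 2742: sum = 1 + 2 + 3 + 6 + 457 + 914 + 1371 = 2754
Since 2754 > 2742, 2742 is abundant.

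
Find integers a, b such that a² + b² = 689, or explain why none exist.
8² + 25² (a=8, b=25)

Factorization: 689 = 13 × 53
By Fermat: n is sum of two squares iff every prime p ≡ 3 (mod 4) appears to even power.
All primes ≡ 3 (mod 4) appear to even power.
Search a = 0, 1, 2, … for 689 - a² a perfect square: first hit at a = 8: 689 - 64 = 625 = 25².
689 = 8² + 25² = 64 + 625 ✓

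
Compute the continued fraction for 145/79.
[1; 1, 5, 13]

Euclidean algorithm steps:
145 = 1 × 79 + 66
79 = 1 × 66 + 13
66 = 5 × 13 + 1
13 = 13 × 1 + 0
Continued fraction: [1; 1, 5, 13]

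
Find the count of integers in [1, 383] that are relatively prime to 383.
382

383 = 383
φ(n) = n × ∏(1 - 1/p) for each prime p dividing n
φ(383) = 383 × (1 - 1/383) = 382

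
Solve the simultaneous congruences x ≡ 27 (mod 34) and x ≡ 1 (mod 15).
61

Using Chinese Remainder Theorem:
M = 34 × 15 = 510
M1 = 15, M2 = 34
y1 = 15^(-1) mod 34 = 25
y2 = 34^(-1) mod 15 = 4
x = (27×15×25 + 1×34×4) mod 510 = 61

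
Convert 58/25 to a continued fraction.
[2; 3, 8]

Euclidean algorithm steps:
58 = 2 × 25 + 8
25 = 3 × 8 + 1
8 = 8 × 1 + 0
Continued fraction: [2; 3, 8]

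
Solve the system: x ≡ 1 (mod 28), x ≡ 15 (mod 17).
253

Using Chinese Remainder Theorem:
M = 28 × 17 = 476
M1 = 17, M2 = 28
y1 = 17^(-1) mod 28 = 5
y2 = 28^(-1) mod 17 = 14
x = (1×17×5 + 15×28×14) mod 476 = 253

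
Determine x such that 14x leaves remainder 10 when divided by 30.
x ≡ 5 (mod 15)

gcd(14, 30) = 2, which divides 10, so solutions exist.
Divide through by 2: 7x ≡ 5 (mod 15).
Find 7^(-1) mod 15 by the extended Euclidean algorithm:
15 = 2 × 7 + 1  ⟹  1 = (1)·15 + (-2)·7
So (-2)·7 ≡ 1 (mod 15), i.e. 7^(-1) ≡ -2 ≡ 13 (mod 15).
x ≡ 13 × 5 = 65 ≡ 5 (mod 15).
Check: 14 × 5 = 70 ≡ 10 (mod 30).
x ≡ 5 (mod 15), giving 2 solutions mod 30.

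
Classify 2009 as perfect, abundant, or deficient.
deficient

Proper divisors of 2009: sum = 1 + 7 + 41 + 49 + 287 = 385
Since 385 < 2009, 2009 is deficient.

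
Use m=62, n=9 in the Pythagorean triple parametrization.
(3763, 1116, 3925)

Euclid's formula: a = m² - n², b = 2mn, c = m² + n²
m = 62, n = 9
a = 62² - 9² = 3844 - 81 = 3763
b = 2 × 62 × 9 = 1116
c = 62² + 9² = 3844 + 81 = 3925
Verification: 3763² + 1116² = 14160169 + 1245456 = 15405625 = 3925² ✓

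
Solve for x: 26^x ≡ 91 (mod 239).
186

Baby-step giant-step with step n = ⌈√239⌉ = 16.
Baby steps 26^j mod 239 (j:value) for j=0..15: 0:1, 1:26, 2:198, 3:129, 4:8, 5:208, 6:150, 7:76, 8:64, 9:230, 10:5, 11:130, 12:34, 13:167, 14:40, 15:84.
Giant-step multiplier: 26^(-16) ≡ 26^(238-16) = 26^222 ≡ 29 (mod 239).
Giant steps γ_i = 91·29^i mod 239: γ_0=91, γ_1=10, γ_2=51, γ_3=45, γ_4=110, γ_5=83, γ_6=17, γ_7=15, γ_8=196, γ_9=187, γ_10=165, γ_11=5 (in table at j=10).
x = i·n + j = 11·16 + 10 = 186.
Check: 26^186 ≡ 91 (mod 239).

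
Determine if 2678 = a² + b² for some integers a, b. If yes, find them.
Not possible

Factorization: 2678 = 2 × 13 × 103
By Fermat: n is sum of two squares iff every prime p ≡ 3 (mod 4) appears to even power.
Prime(s) ≡ 3 (mod 4) with odd exponent: [(103, 1)]
Therefore 2678 cannot be expressed as a² + b².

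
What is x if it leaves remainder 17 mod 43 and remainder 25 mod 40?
705

Using Chinese Remainder Theorem:
M = 43 × 40 = 1720
M1 = 40, M2 = 43
y1 = 40^(-1) mod 43 = 14
y2 = 43^(-1) mod 40 = 27
x = (17×40×14 + 25×43×27) mod 1720 = 705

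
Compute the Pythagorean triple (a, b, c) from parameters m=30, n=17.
(611, 1020, 1189)

Euclid's formula: a = m² - n², b = 2mn, c = m² + n²
m = 30, n = 17
a = 30² - 17² = 900 - 289 = 611
b = 2 × 30 × 17 = 1020
c = 30² + 17² = 900 + 289 = 1189
Verification: 611² + 1020² = 373321 + 1040400 = 1413721 = 1189² ✓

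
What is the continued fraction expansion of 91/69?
[1; 3, 7, 3]

Euclidean algorithm steps:
91 = 1 × 69 + 22
69 = 3 × 22 + 3
22 = 7 × 3 + 1
3 = 3 × 1 + 0
Continued fraction: [1; 3, 7, 3]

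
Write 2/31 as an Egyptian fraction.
1/16 + 1/496

Greedy algorithm:
2/31: ceiling(31/2) = 16, use 1/16
1/496: ceiling(496/1) = 496, use 1/496
Result: 2/31 = 1/16 + 1/496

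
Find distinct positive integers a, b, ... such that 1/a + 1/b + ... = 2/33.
1/17 + 1/561

Greedy algorithm:
2/33: ceiling(33/2) = 17, use 1/17
1/561: ceiling(561/1) = 561, use 1/561
Result: 2/33 = 1/17 + 1/561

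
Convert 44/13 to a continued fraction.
[3; 2, 1, 1, 2]

Euclidean algorithm steps:
44 = 3 × 13 + 5
13 = 2 × 5 + 3
5 = 1 × 3 + 2
3 = 1 × 2 + 1
2 = 2 × 1 + 0
Continued fraction: [3; 2, 1, 1, 2]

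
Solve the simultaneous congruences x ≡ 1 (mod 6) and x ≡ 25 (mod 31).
25

Using Chinese Remainder Theorem:
M = 6 × 31 = 186
M1 = 31, M2 = 6
y1 = 31^(-1) mod 6 = 1
y2 = 6^(-1) mod 31 = 26
x = (1×31×1 + 25×6×26) mod 186 = 25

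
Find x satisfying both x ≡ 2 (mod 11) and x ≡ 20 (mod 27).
101

Using Chinese Remainder Theorem:
M = 11 × 27 = 297
M1 = 27, M2 = 11
y1 = 27^(-1) mod 11 = 9
y2 = 11^(-1) mod 27 = 5
x = (2×27×9 + 20×11×5) mod 297 = 101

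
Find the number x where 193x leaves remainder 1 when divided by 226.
89

gcd(193, 226) = 1, so the inverse exists.
Extended Euclidean algorithm on (226, 193):
226 = 1 × 193 + 33  ⟹  33 = (1)·226 + (-1)·193
193 = 5 × 33 + 28  ⟹  28 = (-5)·226 + (6)·193
33 = 1 × 28 + 5  ⟹  5 = (6)·226 + (-7)·193
28 = 5 × 5 + 3  ⟹  3 = (-35)·226 + (41)·193
5 = 1 × 3 + 2  ⟹  2 = (41)·226 + (-48)·193
3 = 1 × 2 + 1  ⟹  1 = (-76)·226 + (89)·193
So (89)·193 ≡ 1 (mod 226), i.e. 193^(-1) ≡ 89 (mod 226).
Check: 193 × 89 = 17177 ≡ 1 (mod 226)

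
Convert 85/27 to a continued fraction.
[3; 6, 1, 3]

Euclidean algorithm steps:
85 = 3 × 27 + 4
27 = 6 × 4 + 3
4 = 1 × 3 + 1
3 = 3 × 1 + 0
Continued fraction: [3; 6, 1, 3]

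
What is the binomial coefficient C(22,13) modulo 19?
0

Using Lucas' theorem:
Write n=22 and k=13 in base 19:
n in base 19: [1, 3]
k in base 19: [0, 13]
C(22,13) mod 19 = ∏ C(n_i, k_i) mod 19
Digit binomials (mod 19): C(1,0) = 1; C(3,13) = 0 (k_i > n_i)
Product: 1 × 0 = 0 ≡ 0 (mod 19)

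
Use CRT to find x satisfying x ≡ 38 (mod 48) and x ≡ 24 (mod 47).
1622

Using Chinese Remainder Theorem:
M = 48 × 47 = 2256
M1 = 47, M2 = 48
y1 = 47^(-1) mod 48 = 47
y2 = 48^(-1) mod 47 = 1
x = (38×47×47 + 24×48×1) mod 2256 = 1622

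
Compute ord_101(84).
5

101 is prime, so ord(84) divides φ(101) = 100.
Divisors of 100: 1, 2, 4, 5, 10, 20, 25, 50, 100.
Repeated squaring: 84^1 ≡ 84, 84^2 ≡ 87, 84^4 ≡ 95, 84^8 ≡ 36, 84^16 ≡ 84, 84^32 ≡ 87, 84^64 ≡ 95 (mod 101).
Test 84^d mod 101 for each divisor d in increasing order:
84^1 ≡ 84
84^2 ≡ 87
84^4 ≡ 95
84^5 = 84^4·84^1 ≡ 1  ← first divisor giving 1
The order is 5.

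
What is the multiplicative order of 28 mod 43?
42

43 is prime, so ord(28) divides φ(43) = 42.
Divisors of 42: 1, 2, 3, 6, 7, 14, 21, 42.
Repeated squaring: 28^1 ≡ 28, 28^2 ≡ 10, 28^4 ≡ 14, 28^8 ≡ 24, 28^16 ≡ 17, 28^32 ≡ 31 (mod 43).
Test 28^d mod 43 for each divisor d in increasing order:
28^1 ≡ 28
28^2 ≡ 10
28^3 = 28^2·28^1 ≡ 22
28^6 = 28^4·28^2 ≡ 11
28^7 = 28^4·28^2·28^1 ≡ 7
28^14 = 28^8·28^4·28^2 ≡ 6
28^21 = 28^16·28^4·28^1 ≡ 42
28^42 = 28^32·28^8·28^2 ≡ 1  ← first divisor giving 1
The order is 42.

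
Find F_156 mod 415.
22

Matrix identity: Q^n = [[F_(n+1), F_n], [F_n, F_(n-1)]] with Q = [[1,1],[1,0]].
n = 156 = 10011100₂. Square-and-multiply, entries mod 415:
Q^1 = [[1,1],[1,0]]
Q^2 = (Q^1)² = [[2,1],[1,1]]
Q^4 = (Q^2)² = [[5,3],[3,2]]
Q^9 = (Q^4)²·Q = [[55,34],[34,21]]
Q^19 = (Q^9)²·Q = [[125,31],[31,94]]
Q^39 = (Q^19)²·Q = [[135,401],[401,149]]
Q^78 = (Q^39)² = [[161,174],[174,402]]
Q^156 = (Q^78)² = [[172,22],[22,150]]
F_156 mod 415 = Q^156[0][1] = 22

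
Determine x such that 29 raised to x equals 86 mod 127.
115

Baby-step giant-step with step n = ⌈√127⌉ = 12.
Baby steps 29^j mod 127 (j:value) for j=0..11: 0:1, 1:29, 2:79, 3:5, 4:18, 5:14, 6:25, 7:90, 8:70, 9:125, 10:69, 11:96.
Giant-step multiplier: 29^(-12) ≡ 29^(126-12) = 29^114 ≡ 38 (mod 127).
Giant steps γ_i = 86·38^i mod 127: γ_0=86, γ_1=93, γ_2=105, γ_3=53, γ_4=109, γ_5=78, γ_6=43, γ_7=110, γ_8=116, γ_9=90 (in table at j=7).
x = i·n + j = 9·12 + 7 = 115.
Check: 29^115 ≡ 86 (mod 127).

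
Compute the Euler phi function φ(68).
32

68 = 2^2 × 17
φ(n) = n × ∏(1 - 1/p) for each prime p dividing n
φ(68) = 68 × (1 - 1/2) × (1 - 1/17) = 32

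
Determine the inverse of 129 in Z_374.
29

gcd(129, 374) = 1, so the inverse exists.
Extended Euclidean algorithm on (374, 129):
374 = 2 × 129 + 116  ⟹  116 = (1)·374 + (-2)·129
129 = 1 × 116 + 13  ⟹  13 = (-1)·374 + (3)·129
116 = 8 × 13 + 12  ⟹  12 = (9)·374 + (-26)·129
13 = 1 × 12 + 1  ⟹  1 = (-10)·374 + (29)·129
So (29)·129 ≡ 1 (mod 374), i.e. 129^(-1) ≡ 29 (mod 374).
Check: 129 × 29 = 3741 ≡ 1 (mod 374)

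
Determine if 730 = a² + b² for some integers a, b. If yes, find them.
1² + 27² (a=1, b=27)

Factorization: 730 = 2 × 5 × 73
By Fermat: n is sum of two squares iff every prime p ≡ 3 (mod 4) appears to even power.
All primes ≡ 3 (mod 4) appear to even power.
Search a = 0, 1, 2, … for 730 - a² a perfect square: first hit at a = 1: 730 - 1 = 729 = 27².
730 = 1² + 27² = 1 + 729 ✓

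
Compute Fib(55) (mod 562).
1

Matrix identity: Q^n = [[F_(n+1), F_n], [F_n, F_(n-1)]] with Q = [[1,1],[1,0]].
n = 55 = 110111₂. Square-and-multiply, entries mod 562:
Q^1 = [[1,1],[1,0]]
Q^3 = (Q^1)²·Q = [[3,2],[2,1]]
Q^6 = (Q^3)² = [[13,8],[8,5]]
Q^13 = (Q^6)²·Q = [[377,233],[233,144]]
Q^27 = (Q^13)²·Q = [[281,280],[280,1]]
Q^55 = (Q^27)²·Q = [[281,1],[1,280]]
F_55 mod 562 = Q^55[0][1] = 1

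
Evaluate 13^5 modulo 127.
72

Repeated squaring. Binary of 5 = 101.
13^1 ≡ 13 (mod 127); 13^2 ≡ 42 (mod 127); 13^4 ≡ 113 (mod 127)
13^5 = 13^1 × 13^4 ≡ 72 (mod 127)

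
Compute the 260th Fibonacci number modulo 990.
825

Matrix identity: Q^n = [[F_(n+1), F_n], [F_n, F_(n-1)]] with Q = [[1,1],[1,0]].
n = 260 = 100000100₂. Square-and-multiply, entries mod 990:
Q^1 = [[1,1],[1,0]]
Q^2 = (Q^1)² = [[2,1],[1,1]]
Q^4 = (Q^2)² = [[5,3],[3,2]]
Q^8 = (Q^4)² = [[34,21],[21,13]]
Q^16 = (Q^8)² = [[607,987],[987,610]]
Q^32 = (Q^16)² = [[178,309],[309,859]]
Q^65 = (Q^32)²·Q = [[118,445],[445,663]]
Q^130 = (Q^65)² = [[89,55],[55,34]]
Q^260 = (Q^130)² = [[56,825],[825,221]]
F_260 mod 990 = Q^260[0][1] = 825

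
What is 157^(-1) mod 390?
313

gcd(157, 390) = 1, so the inverse exists.
Extended Euclidean algorithm on (390, 157):
390 = 2 × 157 + 76  ⟹  76 = (1)·390 + (-2)·157
157 = 2 × 76 + 5  ⟹  5 = (-2)·390 + (5)·157
76 = 15 × 5 + 1  ⟹  1 = (31)·390 + (-77)·157
So (-77)·157 ≡ 1 (mod 390), i.e. 157^(-1) ≡ -77 ≡ 313 (mod 390).
Check: 157 × 313 = 49141 ≡ 1 (mod 390)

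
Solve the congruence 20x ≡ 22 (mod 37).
x ≡ 27 (mod 37)

gcd(20, 37) = 1, which divides 22, so solutions exist.
Find 20^(-1) mod 37 by the extended Euclidean algorithm:
37 = 1 × 20 + 17  ⟹  17 = (1)·37 + (-1)·20
20 = 1 × 17 + 3  ⟹  3 = (-1)·37 + (2)·20
17 = 5 × 3 + 2  ⟹  2 = (6)·37 + (-11)·20
3 = 1 × 2 + 1  ⟹  1 = (-7)·37 + (13)·20
So (13)·20 ≡ 1 (mod 37), i.e. 20^(-1) ≡ 13 (mod 37).
x ≡ 13 × 22 = 286 ≡ 27 (mod 37).
Check: 20 × 27 = 540 ≡ 22 (mod 37).
Unique solution: x ≡ 27 (mod 37)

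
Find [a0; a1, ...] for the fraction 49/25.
[1; 1, 24]

Euclidean algorithm steps:
49 = 1 × 25 + 24
25 = 1 × 24 + 1
24 = 24 × 1 + 0
Continued fraction: [1; 1, 24]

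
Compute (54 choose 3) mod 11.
10

Using Lucas' theorem:
Write n=54 and k=3 in base 11:
n in base 11: [4, 10]
k in base 11: [0, 3]
C(54,3) mod 11 = ∏ C(n_i, k_i) mod 11
Digit binomials (mod 11): C(4,0) = 1; C(10,3) = 120 ≡ 10
Product: 1 × 10 = 10 ≡ 10 (mod 11)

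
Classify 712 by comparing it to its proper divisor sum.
deficient

Proper divisors of 712: sum = 1 + 2 + 4 + 8 + 89 + 178 + 356 = 638
Since 638 < 712, 712 is deficient.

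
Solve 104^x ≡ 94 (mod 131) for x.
36

Baby-step giant-step with step n = ⌈√131⌉ = 12.
Baby steps 104^j mod 131 (j:value) for j=0..11: 0:1, 1:104, 2:74, 3:98, 4:105, 5:47, 6:41, 7:72, 8:21, 9:88, 10:113, 11:93.
Giant-step multiplier: 104^(-12) ≡ 104^(130-12) = 104^118 ≡ 125 (mod 131).
Giant steps γ_i = 94·125^i mod 131: γ_0=94, γ_1=91, γ_2=109, γ_3=1 (in table at j=0).
x = i·n + j = 3·12 + 0 = 36.
Check: 104^36 ≡ 94 (mod 131).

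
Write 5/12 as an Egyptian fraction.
1/3 + 1/12

Greedy algorithm:
5/12: ceiling(12/5) = 3, use 1/3
1/12: ceiling(12/1) = 12, use 1/12
Result: 5/12 = 1/3 + 1/12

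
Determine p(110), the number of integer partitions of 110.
607163746

p(n) counts ways to write n as a sum of positive integers (order ignored).
Euler's pentagonal recurrence: p(k) = p(k-1) + p(k-2) - p(k-5) - p(k-7) + p(k-12) + p(k-15) - ... (offsets j(3j∓1)/2, signs ++--, p(0)=1, p(<0)=0).
DP table for k = 0..109: p(0)=1, p(1)=1, p(2)=2, p(3)=3, p(4)=5, p(5)=7, p(6)=11, p(7)=15, p(8)=22, p(9)=30, p(10)=42, p(11)=56, p(12)=77, p(13)=101, p(14)=135, p(15)=176, p(16)=231, p(17)=297, p(18)=385, p(19)=490, p(20)=627, p(21)=792, p(22)=1002, p(23)=1255, p(24)=1575, p(25)=1958, p(26)=2436, p(27)=3010, p(28)=3718, p(29)=4565, p(30)=5604, p(31)=6842, p(32)=8349, p(33)=10143, p(34)=12310, p(35)=14883, p(36)=17977, p(37)=21637, p(38)=26015, p(39)=31185, p(40)=37338, p(41)=44583, p(42)=53174, p(43)=63261, p(44)=75175, p(45)=89134, p(46)=105558, p(47)=124754, p(48)=147273, p(49)=173525, p(50)=204226, p(51)=239943, p(52)=281589, p(53)=329931, p(54)=386155, p(55)=451276, p(56)=526823, p(57)=614154, p(58)=715220, p(59)=831820, p(60)=966467, p(61)=1121505, p(62)=1300156, p(63)=1505499, p(64)=1741630, p(65)=2012558, p(66)=2323520, p(67)=2679689, p(68)=3087735, p(69)=3554345, p(70)=4087968, p(71)=4697205, p(72)=5392783, p(73)=6185689, p(74)=7089500, p(75)=8118264, p(76)=9289091, p(77)=10619863, p(78)=12132164, p(79)=13848650, p(80)=15796476, p(81)=18004327, p(82)=20506255, p(83)=23338469, p(84)=26543660, p(85)=30167357, p(86)=34262962, p(87)=38887673, p(88)=44108109, p(89)=49995925, p(90)=56634173, p(91)=64112359, p(92)=72533807, p(93)=82010177, p(94)=92669720, p(95)=104651419, p(96)=118114304, p(97)=133230930, p(98)=150198136, p(99)=169229875, p(100)=190569292, p(101)=214481126, p(102)=241265379, p(103)=271248950, p(104)=304801365, p(105)=342325709, p(106)=384276336, p(107)=431149389, p(108)=483502844, p(109)=541946240.
Final step: p(110) = p(109) + p(108) - p(105) - p(103) + p(98) + p(95) - p(88) - p(84) + p(75) + p(70) - p(59) - p(53) + p(40) + p(33) - p(18) - p(10)
= 541946240 + 483502844 - 342325709 - 271248950 + 150198136 + 104651419 - 44108109 - 26543660 + 8118264 + 4087968 - 831820 - 329931 + 37338 + 10143 - 385 - 42
= 607163746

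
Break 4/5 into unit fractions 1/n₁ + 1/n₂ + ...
1/2 + 1/4 + 1/20

Greedy algorithm:
4/5: ceiling(5/4) = 2, use 1/2
3/10: ceiling(10/3) = 4, use 1/4
1/20: ceiling(20/1) = 20, use 1/20
Result: 4/5 = 1/2 + 1/4 + 1/20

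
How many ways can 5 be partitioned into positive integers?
7

p(n) counts ways to write n as a sum of positive integers (order ignored).
Examples: 5; 4 + 1; 3 + 2; 3 + 1 + 1; 2 + 2 + 1; ... (7 total)
p(5) = 7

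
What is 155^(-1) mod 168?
155

gcd(155, 168) = 1, so the inverse exists.
Extended Euclidean algorithm on (168, 155):
168 = 1 × 155 + 13  ⟹  13 = (1)·168 + (-1)·155
155 = 11 × 13 + 12  ⟹  12 = (-11)·168 + (12)·155
13 = 1 × 12 + 1  ⟹  1 = (12)·168 + (-13)·155
So (-13)·155 ≡ 1 (mod 168), i.e. 155^(-1) ≡ -13 ≡ 155 (mod 168).
Check: 155 × 155 = 24025 ≡ 1 (mod 168)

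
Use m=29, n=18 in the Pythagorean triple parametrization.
(517, 1044, 1165)

Euclid's formula: a = m² - n², b = 2mn, c = m² + n²
m = 29, n = 18
a = 29² - 18² = 841 - 324 = 517
b = 2 × 29 × 18 = 1044
c = 29² + 18² = 841 + 324 = 1165
Verification: 517² + 1044² = 267289 + 1089936 = 1357225 = 1165² ✓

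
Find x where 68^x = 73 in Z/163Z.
49

Baby-step giant-step with step n = ⌈√163⌉ = 13.
Baby steps 68^j mod 163 (j:value) for j=0..12: 0:1, 1:68, 2:60, 3:5, 4:14, 5:137, 6:25, 7:70, 8:33, 9:125, 10:24, 11:2, 12:136.
Giant-step multiplier: 68^(-13) ≡ 68^(162-13) = 68^149 ≡ 72 (mod 163).
Giant steps γ_i = 73·72^i mod 163: γ_0=73, γ_1=40, γ_2=109, γ_3=24 (in table at j=10).
x = i·n + j = 3·13 + 10 = 49.
Check: 68^49 ≡ 73 (mod 163).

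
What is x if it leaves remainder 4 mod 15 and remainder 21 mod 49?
364

Using Chinese Remainder Theorem:
M = 15 × 49 = 735
M1 = 49, M2 = 15
y1 = 49^(-1) mod 15 = 4
y2 = 15^(-1) mod 49 = 36
x = (4×49×4 + 21×15×36) mod 735 = 364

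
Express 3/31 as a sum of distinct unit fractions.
1/11 + 1/171 + 1/58311

Greedy algorithm:
3/31: ceiling(31/3) = 11, use 1/11
2/341: ceiling(341/2) = 171, use 1/171
1/58311: ceiling(58311/1) = 58311, use 1/58311
Result: 3/31 = 1/11 + 1/171 + 1/58311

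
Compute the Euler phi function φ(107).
106

107 = 107
φ(n) = n × ∏(1 - 1/p) for each prime p dividing n
φ(107) = 107 × (1 - 1/107) = 106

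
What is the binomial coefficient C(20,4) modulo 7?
1

Using Lucas' theorem:
Write n=20 and k=4 in base 7:
n in base 7: [2, 6]
k in base 7: [0, 4]
C(20,4) mod 7 = ∏ C(n_i, k_i) mod 7
Digit binomials (mod 7): C(2,0) = 1; C(6,4) = 15 ≡ 1
Product: 1 × 1 = 1 ≡ 1 (mod 7)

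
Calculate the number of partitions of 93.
82010177

p(n) counts ways to write n as a sum of positive integers (order ignored).
Euler's pentagonal recurrence: p(k) = p(k-1) + p(k-2) - p(k-5) - p(k-7) + p(k-12) + p(k-15) - ... (offsets j(3j∓1)/2, signs ++--, p(0)=1, p(<0)=0).
DP table for k = 0..92: p(0)=1, p(1)=1, p(2)=2, p(3)=3, p(4)=5, p(5)=7, p(6)=11, p(7)=15, p(8)=22, p(9)=30, p(10)=42, p(11)=56, p(12)=77, p(13)=101, p(14)=135, p(15)=176, p(16)=231, p(17)=297, p(18)=385, p(19)=490, p(20)=627, p(21)=792, p(22)=1002, p(23)=1255, p(24)=1575, p(25)=1958, p(26)=2436, p(27)=3010, p(28)=3718, p(29)=4565, p(30)=5604, p(31)=6842, p(32)=8349, p(33)=10143, p(34)=12310, p(35)=14883, p(36)=17977, p(37)=21637, p(38)=26015, p(39)=31185, p(40)=37338, p(41)=44583, p(42)=53174, p(43)=63261, p(44)=75175, p(45)=89134, p(46)=105558, p(47)=124754, p(48)=147273, p(49)=173525, p(50)=204226, p(51)=239943, p(52)=281589, p(53)=329931, p(54)=386155, p(55)=451276, p(56)=526823, p(57)=614154, p(58)=715220, p(59)=831820, p(60)=966467, p(61)=1121505, p(62)=1300156, p(63)=1505499, p(64)=1741630, p(65)=2012558, p(66)=2323520, p(67)=2679689, p(68)=3087735, p(69)=3554345, p(70)=4087968, p(71)=4697205, p(72)=5392783, p(73)=6185689, p(74)=7089500, p(75)=8118264, p(76)=9289091, p(77)=10619863, p(78)=12132164, p(79)=13848650, p(80)=15796476, p(81)=18004327, p(82)=20506255, p(83)=23338469, p(84)=26543660, p(85)=30167357, p(86)=34262962, p(87)=38887673, p(88)=44108109, p(89)=49995925, p(90)=56634173, p(91)=64112359, p(92)=72533807.
Final step: p(93) = p(92) + p(91) - p(88) - p(86) + p(81) + p(78) - p(71) - p(67) + p(58) + p(53) - p(42) - p(36) + p(23) + p(16) - p(1)
= 72533807 + 64112359 - 44108109 - 34262962 + 18004327 + 12132164 - 4697205 - 2679689 + 715220 + 329931 - 53174 - 17977 + 1255 + 231 - 1
= 82010177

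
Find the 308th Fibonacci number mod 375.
246

Matrix identity: Q^n = [[F_(n+1), F_n], [F_n, F_(n-1)]] with Q = [[1,1],[1,0]].
n = 308 = 100110100₂. Square-and-multiply, entries mod 375:
Q^1 = [[1,1],[1,0]]
Q^2 = (Q^1)² = [[2,1],[1,1]]
Q^4 = (Q^2)² = [[5,3],[3,2]]
Q^9 = (Q^4)²·Q = [[55,34],[34,21]]
Q^19 = (Q^9)²·Q = [[15,56],[56,334]]
Q^38 = (Q^19)² = [[361,44],[44,317]]
Q^77 = (Q^38)²·Q = [[89,257],[257,207]]
Q^154 = (Q^77)² = [[95,322],[322,148]]
Q^308 = (Q^154)² = [[209,246],[246,338]]
F_308 mod 375 = Q^308[0][1] = 246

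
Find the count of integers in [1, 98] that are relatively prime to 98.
42

98 = 2 × 7^2
φ(n) = n × ∏(1 - 1/p) for each prime p dividing n
φ(98) = 98 × (1 - 1/2) × (1 - 1/7) = 42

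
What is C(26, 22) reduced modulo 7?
5

Using Lucas' theorem:
Write n=26 and k=22 in base 7:
n in base 7: [3, 5]
k in base 7: [3, 1]
C(26,22) mod 7 = ∏ C(n_i, k_i) mod 7
Digit binomials (mod 7): C(3,3) = 1; C(5,1) = 5
Product: 1 × 5 = 5 ≡ 5 (mod 7)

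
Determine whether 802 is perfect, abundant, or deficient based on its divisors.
deficient

Proper divisors of 802: sum = 1 + 2 + 401 = 404
Since 404 < 802, 802 is deficient.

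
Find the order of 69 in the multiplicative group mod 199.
198

199 is prime, so ord(69) divides φ(199) = 198.
Divisors of 198: 1, 2, 3, 6, 9, 11, 18, 22, 33, 66, 99, 198.
Repeated squaring: 69^1 ≡ 69, 69^2 ≡ 184, 69^4 ≡ 26, 69^8 ≡ 79, 69^16 ≡ 72, 69^32 ≡ 10, 69^64 ≡ 100, 69^128 ≡ 50 (mod 199).
Test 69^d mod 199 for each divisor d in increasing order:
69^1 ≡ 69
69^2 ≡ 184
69^3 = 69^2·69^1 ≡ 159
69^6 = 69^4·69^2 ≡ 8
69^9 = 69^8·69^1 ≡ 78
69^11 = 69^8·69^2·69^1 ≡ 24
69^18 = 69^16·69^2 ≡ 114
69^22 = 69^16·69^4·69^2 ≡ 178
69^33 = 69^32·69^1 ≡ 93
69^66 = 69^64·69^2 ≡ 92
69^99 = 69^64·69^32·69^2·69^1 ≡ 198
69^198 = 69^128·69^64·69^4·69^2 ≡ 1  ← first divisor giving 1
The order is 198.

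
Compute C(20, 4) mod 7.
1

Using Lucas' theorem:
Write n=20 and k=4 in base 7:
n in base 7: [2, 6]
k in base 7: [0, 4]
C(20,4) mod 7 = ∏ C(n_i, k_i) mod 7
Digit binomials (mod 7): C(2,0) = 1; C(6,4) = 15 ≡ 1
Product: 1 × 1 = 1 ≡ 1 (mod 7)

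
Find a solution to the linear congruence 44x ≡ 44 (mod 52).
x ≡ 1 (mod 13)

gcd(44, 52) = 4, which divides 44, so solutions exist.
Divide through by 4: 11x ≡ 11 (mod 13).
Find 11^(-1) mod 13 by the extended Euclidean algorithm:
13 = 1 × 11 + 2  ⟹  2 = (1)·13 + (-1)·11
11 = 5 × 2 + 1  ⟹  1 = (-5)·13 + (6)·11
So (6)·11 ≡ 1 (mod 13), i.e. 11^(-1) ≡ 6 (mod 13).
x ≡ 6 × 11 = 66 ≡ 1 (mod 13).
Check: 44 × 1 = 44 ≡ 44 (mod 52).
x ≡ 1 (mod 13), giving 4 solutions mod 52.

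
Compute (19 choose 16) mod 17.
0

Using Lucas' theorem:
Write n=19 and k=16 in base 17:
n in base 17: [1, 2]
k in base 17: [0, 16]
C(19,16) mod 17 = ∏ C(n_i, k_i) mod 17
Digit binomials (mod 17): C(1,0) = 1; C(2,16) = 0 (k_i > n_i)
Product: 1 × 0 = 0 ≡ 0 (mod 17)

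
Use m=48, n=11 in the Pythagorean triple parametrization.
(2183, 1056, 2425)

Euclid's formula: a = m² - n², b = 2mn, c = m² + n²
m = 48, n = 11
a = 48² - 11² = 2304 - 121 = 2183
b = 2 × 48 × 11 = 1056
c = 48² + 11² = 2304 + 121 = 2425
Verification: 2183² + 1056² = 4765489 + 1115136 = 5880625 = 2425² ✓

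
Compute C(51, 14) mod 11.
8

Using Lucas' theorem:
Write n=51 and k=14 in base 11:
n in base 11: [4, 7]
k in base 11: [1, 3]
C(51,14) mod 11 = ∏ C(n_i, k_i) mod 11
Digit binomials (mod 11): C(4,1) = 4; C(7,3) = 35 ≡ 2
Product: 4 × 2 = 8 ≡ 8 (mod 11)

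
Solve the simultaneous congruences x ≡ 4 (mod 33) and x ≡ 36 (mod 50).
136

Using Chinese Remainder Theorem:
M = 33 × 50 = 1650
M1 = 50, M2 = 33
y1 = 50^(-1) mod 33 = 2
y2 = 33^(-1) mod 50 = 47
x = (4×50×2 + 36×33×47) mod 1650 = 136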